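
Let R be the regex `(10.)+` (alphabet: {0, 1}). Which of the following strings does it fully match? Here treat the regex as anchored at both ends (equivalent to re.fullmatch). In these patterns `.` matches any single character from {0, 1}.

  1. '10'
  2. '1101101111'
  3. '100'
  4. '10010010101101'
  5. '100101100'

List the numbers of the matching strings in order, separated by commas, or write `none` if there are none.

1 → no match
2 → no match — must start with '10'
3 → match
4 → no match
5 → match

3, 5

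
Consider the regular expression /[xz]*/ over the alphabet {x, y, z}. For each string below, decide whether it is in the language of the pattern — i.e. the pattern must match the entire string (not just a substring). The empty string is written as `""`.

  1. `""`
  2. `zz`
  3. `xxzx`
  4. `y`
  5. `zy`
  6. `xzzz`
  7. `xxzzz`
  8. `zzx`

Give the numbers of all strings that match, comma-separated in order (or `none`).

1. `""` → match
2. `zz` → match
3. `xxzx` → match
4. `y` → no match
5. `zy` → no match
6. `xzzz` → match
7. `xxzzz` → match
8. `zzx` → match

1, 2, 3, 6, 7, 8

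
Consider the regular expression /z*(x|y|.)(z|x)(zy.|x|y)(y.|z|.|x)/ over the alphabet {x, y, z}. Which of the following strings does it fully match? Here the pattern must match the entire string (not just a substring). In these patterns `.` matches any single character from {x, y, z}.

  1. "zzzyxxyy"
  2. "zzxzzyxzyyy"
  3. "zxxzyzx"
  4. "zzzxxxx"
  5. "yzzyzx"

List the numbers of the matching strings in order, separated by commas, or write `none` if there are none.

1 → match
2 → no match
3 → match
4 → match
5 → match

1, 3, 4, 5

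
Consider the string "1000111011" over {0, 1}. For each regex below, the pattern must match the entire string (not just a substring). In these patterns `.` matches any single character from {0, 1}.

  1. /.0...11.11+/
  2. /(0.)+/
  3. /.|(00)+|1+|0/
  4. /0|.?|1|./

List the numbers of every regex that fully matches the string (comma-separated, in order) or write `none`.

1 → match
2 → no match — must start with "0"
3 → no match
4 → no match

1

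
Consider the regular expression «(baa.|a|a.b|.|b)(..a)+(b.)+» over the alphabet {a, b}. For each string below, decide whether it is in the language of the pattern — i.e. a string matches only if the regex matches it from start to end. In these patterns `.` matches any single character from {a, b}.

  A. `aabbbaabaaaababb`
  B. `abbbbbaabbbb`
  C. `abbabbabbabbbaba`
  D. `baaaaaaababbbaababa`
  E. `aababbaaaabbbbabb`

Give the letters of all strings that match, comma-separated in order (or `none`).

A, C

A → match
B. `abbbbbaabbbb` → no match
C → match
D → no match
E → no match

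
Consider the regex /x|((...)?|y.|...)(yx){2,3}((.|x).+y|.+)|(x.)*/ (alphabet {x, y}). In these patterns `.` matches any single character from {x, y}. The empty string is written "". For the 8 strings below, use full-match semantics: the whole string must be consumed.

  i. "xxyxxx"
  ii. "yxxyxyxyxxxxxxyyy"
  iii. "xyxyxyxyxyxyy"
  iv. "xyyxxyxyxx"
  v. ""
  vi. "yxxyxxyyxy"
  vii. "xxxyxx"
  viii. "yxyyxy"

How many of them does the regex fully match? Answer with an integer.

4

i → no match
ii → match
iii → match
iv → no match
v → match
vi → no match
vii → match
viii → no match
Total matched: 4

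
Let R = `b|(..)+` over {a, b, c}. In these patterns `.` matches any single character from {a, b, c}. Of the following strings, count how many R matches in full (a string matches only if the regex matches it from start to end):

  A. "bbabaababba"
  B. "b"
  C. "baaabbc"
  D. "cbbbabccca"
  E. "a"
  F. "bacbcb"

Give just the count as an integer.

3

A → no match
B → match
C → no match
D → match
E → no match
F → match
Total matched: 3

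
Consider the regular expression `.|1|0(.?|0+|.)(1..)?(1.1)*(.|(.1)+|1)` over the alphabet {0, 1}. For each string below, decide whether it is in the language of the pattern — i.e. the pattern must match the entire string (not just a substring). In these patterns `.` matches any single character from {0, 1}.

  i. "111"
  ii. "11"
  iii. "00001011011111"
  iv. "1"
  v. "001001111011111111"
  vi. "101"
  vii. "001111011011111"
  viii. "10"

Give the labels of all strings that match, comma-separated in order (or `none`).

iii, iv, v, vii

i → no match
ii → no match
iii → match
iv → match
v → match
vi → no match
vii → match
viii → no match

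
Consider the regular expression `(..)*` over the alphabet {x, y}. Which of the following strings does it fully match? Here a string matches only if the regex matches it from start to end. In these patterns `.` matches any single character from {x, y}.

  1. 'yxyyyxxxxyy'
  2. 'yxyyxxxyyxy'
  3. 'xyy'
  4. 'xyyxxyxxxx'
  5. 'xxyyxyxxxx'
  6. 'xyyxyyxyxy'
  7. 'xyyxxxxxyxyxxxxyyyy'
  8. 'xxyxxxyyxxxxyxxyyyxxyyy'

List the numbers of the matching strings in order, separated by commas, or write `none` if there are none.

4, 5, 6

1 → no match
2 → no match
3 → no match
4 → match
5 → match
6 → match
7 → no match
8 → no match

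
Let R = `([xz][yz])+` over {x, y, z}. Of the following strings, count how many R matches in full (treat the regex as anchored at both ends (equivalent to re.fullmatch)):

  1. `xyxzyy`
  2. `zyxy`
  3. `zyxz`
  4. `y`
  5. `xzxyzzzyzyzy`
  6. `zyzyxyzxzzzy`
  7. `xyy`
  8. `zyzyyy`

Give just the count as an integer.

3

1 → no match
2 → match
3 → match
4 → no match
5 → match
6 → no match
7 → no match
8 → no match
Total matched: 3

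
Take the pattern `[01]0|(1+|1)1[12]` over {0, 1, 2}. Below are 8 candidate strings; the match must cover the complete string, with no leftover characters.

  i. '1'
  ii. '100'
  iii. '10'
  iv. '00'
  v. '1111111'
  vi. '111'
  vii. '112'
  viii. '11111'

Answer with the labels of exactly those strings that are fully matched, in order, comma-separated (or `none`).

i → no match
ii → no match
iii → match
iv → match
v → match
vi → match
vii → match
viii → match

iii, iv, v, vi, vii, viii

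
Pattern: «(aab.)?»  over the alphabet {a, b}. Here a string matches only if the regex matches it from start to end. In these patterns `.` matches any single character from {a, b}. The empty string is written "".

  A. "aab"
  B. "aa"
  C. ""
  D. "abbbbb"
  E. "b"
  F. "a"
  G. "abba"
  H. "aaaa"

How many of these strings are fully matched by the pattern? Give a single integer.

1

A → no match
B → no match
C → match
D → no match
E → no match
F → no match
G → no match
H → no match
Total matched: 1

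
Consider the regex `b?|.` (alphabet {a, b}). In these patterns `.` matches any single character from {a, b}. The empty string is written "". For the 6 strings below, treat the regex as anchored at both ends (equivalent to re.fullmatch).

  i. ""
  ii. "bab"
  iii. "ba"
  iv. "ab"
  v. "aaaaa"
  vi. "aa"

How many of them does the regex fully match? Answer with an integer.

1

i. "" → match
ii. "bab" → no match
iii. "ba" → no match
iv. "ab" → no match
v. "aaaaa" → no match
vi. "aa" → no match
Total matched: 1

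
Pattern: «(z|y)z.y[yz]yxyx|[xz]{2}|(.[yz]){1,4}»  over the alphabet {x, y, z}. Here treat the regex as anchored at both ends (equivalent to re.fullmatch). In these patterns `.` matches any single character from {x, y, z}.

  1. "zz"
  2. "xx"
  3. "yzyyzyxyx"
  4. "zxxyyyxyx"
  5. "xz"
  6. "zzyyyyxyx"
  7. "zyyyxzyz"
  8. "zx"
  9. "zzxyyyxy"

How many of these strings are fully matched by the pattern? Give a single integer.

1 → match
2 → match
3 → match
4 → no match
5 → match
6 → match
7 → match
8 → match
9 → match
Total matched: 8

8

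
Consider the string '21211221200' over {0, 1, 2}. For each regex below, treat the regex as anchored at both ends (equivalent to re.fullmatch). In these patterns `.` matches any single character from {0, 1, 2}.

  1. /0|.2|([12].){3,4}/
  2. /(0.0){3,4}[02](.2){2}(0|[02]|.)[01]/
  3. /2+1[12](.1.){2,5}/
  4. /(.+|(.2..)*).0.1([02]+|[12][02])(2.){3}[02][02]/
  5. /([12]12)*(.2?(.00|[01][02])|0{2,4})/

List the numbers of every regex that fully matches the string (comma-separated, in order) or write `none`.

5

1 → no match
2 → no match — must start with '0'
3 → no match
4 → no match
5 → match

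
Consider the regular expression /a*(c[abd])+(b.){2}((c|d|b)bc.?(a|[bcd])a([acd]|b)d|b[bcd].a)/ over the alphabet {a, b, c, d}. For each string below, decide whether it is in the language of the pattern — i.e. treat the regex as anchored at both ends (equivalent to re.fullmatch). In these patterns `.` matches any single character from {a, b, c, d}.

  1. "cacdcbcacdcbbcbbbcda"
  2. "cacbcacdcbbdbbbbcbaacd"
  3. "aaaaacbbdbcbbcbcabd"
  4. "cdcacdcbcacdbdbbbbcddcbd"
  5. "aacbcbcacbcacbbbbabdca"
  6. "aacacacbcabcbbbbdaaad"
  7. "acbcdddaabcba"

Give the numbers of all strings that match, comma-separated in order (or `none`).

1, 2, 3, 5

1 → match
2 → match
3 → match
4 → no match
5 → match
6 → no match
7 → no match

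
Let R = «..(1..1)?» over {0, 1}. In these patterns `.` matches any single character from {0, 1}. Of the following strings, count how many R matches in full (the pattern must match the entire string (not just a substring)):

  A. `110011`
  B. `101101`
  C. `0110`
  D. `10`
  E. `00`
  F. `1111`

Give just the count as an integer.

A → no match
B → match
C → no match
D → match
E → match
F → no match
Total matched: 3

3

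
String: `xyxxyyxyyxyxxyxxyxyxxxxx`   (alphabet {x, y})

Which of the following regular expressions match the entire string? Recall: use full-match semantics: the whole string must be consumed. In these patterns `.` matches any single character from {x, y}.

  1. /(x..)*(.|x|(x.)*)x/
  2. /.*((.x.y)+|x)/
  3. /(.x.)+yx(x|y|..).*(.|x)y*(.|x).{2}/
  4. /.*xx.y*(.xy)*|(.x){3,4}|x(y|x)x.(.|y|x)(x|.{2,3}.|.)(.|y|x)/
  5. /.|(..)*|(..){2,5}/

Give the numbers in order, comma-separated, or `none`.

1 → match
2 → match
3 → no match
4 → match
5 → match

1, 2, 4, 5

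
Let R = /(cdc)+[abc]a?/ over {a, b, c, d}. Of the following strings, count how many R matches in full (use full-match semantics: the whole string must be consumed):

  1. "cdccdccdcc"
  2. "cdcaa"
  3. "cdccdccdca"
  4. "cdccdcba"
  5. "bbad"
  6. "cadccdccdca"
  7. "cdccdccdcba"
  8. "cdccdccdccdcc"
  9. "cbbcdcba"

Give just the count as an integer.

6

1 → match
2 → match
3 → match
4 → match
5 → no match — must start with "cdc"
6 → no match — must start with "cdc"
7 → match
8 → match
9 → no match — must start with "cdc"
Total matched: 6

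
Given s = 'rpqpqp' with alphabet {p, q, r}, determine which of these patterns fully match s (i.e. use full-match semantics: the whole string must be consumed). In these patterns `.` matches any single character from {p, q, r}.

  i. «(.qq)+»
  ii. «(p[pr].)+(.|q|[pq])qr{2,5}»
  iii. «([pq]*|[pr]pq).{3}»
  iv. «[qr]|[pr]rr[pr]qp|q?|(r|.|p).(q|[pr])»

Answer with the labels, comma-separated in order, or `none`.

iii

i → no match — must end with 'qq'
ii → no match — must start with 'p'
iii → match
iv → no match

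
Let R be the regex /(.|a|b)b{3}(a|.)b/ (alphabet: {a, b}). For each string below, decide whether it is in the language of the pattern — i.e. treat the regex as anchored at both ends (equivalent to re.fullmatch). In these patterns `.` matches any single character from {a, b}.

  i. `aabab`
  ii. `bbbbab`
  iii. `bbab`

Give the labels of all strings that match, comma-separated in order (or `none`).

i → no match
ii → match
iii → no match

ii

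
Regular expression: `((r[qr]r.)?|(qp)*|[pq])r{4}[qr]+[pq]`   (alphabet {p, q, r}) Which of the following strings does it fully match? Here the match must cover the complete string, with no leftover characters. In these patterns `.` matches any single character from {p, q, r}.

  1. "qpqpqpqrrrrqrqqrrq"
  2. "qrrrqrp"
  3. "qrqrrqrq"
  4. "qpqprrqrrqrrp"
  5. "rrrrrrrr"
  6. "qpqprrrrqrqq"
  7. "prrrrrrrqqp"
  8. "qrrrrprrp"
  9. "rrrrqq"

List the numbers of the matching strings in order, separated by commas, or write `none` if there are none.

1 → no match
2 → no match
3 → no match
4 → no match
5 → no match
6 → match
7 → match
8 → no match
9 → match

6, 7, 9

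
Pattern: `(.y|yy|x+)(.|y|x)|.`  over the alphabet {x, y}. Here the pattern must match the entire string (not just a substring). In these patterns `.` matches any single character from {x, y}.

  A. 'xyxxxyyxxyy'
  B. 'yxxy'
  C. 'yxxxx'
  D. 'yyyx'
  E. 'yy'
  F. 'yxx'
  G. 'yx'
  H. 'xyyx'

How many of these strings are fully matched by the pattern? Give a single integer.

0

A → no match
B → no match
C → no match
D → no match
E → no match
F → no match
G → no match
H → no match
Total matched: 0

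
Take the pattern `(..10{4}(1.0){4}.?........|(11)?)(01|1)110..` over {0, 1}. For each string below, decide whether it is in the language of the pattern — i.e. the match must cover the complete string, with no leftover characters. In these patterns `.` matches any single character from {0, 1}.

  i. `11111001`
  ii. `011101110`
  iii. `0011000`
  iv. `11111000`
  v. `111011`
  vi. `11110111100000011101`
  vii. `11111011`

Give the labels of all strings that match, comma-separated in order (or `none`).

i, iv, v, vii

i → match
ii → no match
iii → no match
iv → match
v → match
vi → no match
vii → match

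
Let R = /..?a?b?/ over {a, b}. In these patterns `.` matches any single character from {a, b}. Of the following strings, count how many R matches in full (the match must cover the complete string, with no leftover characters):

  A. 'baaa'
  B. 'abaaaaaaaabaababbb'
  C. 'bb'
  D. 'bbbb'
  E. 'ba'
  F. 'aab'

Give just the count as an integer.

A. 'baaa' → no match
B → no match
C. 'bb' → match
D. 'bbbb' → no match
E. 'ba' → match
F. 'aab' → match
Total matched: 3

3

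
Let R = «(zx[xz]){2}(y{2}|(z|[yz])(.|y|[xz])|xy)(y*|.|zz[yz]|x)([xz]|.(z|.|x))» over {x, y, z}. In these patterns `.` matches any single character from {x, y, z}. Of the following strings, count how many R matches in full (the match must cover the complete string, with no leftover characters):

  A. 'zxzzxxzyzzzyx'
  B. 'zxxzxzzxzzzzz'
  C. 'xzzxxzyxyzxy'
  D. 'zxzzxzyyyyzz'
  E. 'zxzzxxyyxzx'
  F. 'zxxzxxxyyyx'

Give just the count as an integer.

A → match
B → match
C → no match — must start with 'zx'
D → match
E → match
F → match
Total matched: 5

5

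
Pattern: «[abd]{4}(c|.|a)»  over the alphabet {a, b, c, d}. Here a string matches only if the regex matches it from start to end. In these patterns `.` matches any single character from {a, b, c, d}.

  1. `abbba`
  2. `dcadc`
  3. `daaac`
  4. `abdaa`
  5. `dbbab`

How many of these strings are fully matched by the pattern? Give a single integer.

4

1 → match
2 → no match
3 → match
4 → match
5 → match
Total matched: 4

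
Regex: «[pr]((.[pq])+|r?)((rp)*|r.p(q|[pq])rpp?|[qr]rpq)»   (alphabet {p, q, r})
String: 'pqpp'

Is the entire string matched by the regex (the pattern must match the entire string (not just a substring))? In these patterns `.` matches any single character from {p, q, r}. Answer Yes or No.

No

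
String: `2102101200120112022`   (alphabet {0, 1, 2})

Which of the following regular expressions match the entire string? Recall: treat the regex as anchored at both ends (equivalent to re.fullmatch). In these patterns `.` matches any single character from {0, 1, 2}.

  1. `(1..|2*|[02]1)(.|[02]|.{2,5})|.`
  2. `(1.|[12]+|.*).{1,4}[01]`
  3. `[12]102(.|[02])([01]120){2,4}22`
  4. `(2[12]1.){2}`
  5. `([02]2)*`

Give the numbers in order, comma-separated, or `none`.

1 → no match
2 → no match
3 → match
4 → no match
5 → no match

3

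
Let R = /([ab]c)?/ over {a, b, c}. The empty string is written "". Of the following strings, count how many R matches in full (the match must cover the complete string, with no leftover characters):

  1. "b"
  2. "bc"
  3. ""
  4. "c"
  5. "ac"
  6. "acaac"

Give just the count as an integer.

1. "b" → no match
2. "bc" → match
3. "" → match
4. "c" → no match
5. "ac" → match
6. "acaac" → no match
Total matched: 3

3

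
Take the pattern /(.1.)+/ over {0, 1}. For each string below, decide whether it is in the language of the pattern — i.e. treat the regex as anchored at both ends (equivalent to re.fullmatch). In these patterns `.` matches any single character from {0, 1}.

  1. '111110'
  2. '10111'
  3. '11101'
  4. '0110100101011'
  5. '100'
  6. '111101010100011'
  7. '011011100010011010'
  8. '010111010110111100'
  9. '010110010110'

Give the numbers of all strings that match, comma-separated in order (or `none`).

1, 9

1. '111110' → match
2. '10111' → no match
3. '11101' → no match
4 → no match
5. '100' → no match
6 → no match
7 → no match
8 → no match
9. '010110010110' → match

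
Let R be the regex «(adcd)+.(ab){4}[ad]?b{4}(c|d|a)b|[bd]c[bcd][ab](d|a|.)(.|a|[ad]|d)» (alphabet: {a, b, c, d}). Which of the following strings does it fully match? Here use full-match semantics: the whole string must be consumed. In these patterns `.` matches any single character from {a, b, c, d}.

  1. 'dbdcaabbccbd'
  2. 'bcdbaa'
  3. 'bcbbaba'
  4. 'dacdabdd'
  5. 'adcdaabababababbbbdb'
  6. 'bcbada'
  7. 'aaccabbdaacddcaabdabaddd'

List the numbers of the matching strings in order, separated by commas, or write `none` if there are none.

1 → no match
2 → match
3 → no match
4 → no match
5 → match
6 → match
7 → no match

2, 5, 6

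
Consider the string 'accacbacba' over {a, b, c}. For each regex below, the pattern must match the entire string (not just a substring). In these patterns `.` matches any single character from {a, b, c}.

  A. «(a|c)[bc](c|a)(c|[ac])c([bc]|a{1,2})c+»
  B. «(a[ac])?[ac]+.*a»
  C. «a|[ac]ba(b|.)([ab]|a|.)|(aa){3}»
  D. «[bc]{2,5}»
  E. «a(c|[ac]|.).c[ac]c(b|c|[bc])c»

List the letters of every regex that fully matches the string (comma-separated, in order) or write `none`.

B

A → no match — must end with 'c'
B → match
C → no match
D → no match
E → no match — must end with 'c'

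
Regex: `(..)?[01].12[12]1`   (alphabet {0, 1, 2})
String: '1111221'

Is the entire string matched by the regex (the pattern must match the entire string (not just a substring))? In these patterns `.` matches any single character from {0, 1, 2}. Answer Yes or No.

No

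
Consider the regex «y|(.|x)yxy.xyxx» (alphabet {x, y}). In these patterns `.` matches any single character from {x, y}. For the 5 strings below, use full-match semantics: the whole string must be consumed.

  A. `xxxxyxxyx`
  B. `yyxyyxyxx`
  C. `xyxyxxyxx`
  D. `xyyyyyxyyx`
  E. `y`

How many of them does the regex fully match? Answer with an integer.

3

A → no match
B → match
C → match
D → no match
E → match
Total matched: 3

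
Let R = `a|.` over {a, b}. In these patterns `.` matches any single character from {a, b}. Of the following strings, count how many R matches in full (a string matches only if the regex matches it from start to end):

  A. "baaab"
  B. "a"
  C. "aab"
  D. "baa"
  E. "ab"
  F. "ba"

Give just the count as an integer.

A → no match
B → match
C → no match
D → no match
E → no match
F → no match
Total matched: 1

1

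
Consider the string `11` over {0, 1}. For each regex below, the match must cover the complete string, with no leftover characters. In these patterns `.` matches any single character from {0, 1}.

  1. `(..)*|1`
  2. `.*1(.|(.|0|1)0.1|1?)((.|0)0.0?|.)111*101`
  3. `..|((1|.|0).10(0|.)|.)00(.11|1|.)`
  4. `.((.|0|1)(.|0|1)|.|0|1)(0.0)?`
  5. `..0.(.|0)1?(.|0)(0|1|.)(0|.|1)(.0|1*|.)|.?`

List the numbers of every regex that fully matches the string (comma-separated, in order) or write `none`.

1, 3, 4

1 → match
2 → no match — must end with `101`
3 → match
4 → match
5 → no match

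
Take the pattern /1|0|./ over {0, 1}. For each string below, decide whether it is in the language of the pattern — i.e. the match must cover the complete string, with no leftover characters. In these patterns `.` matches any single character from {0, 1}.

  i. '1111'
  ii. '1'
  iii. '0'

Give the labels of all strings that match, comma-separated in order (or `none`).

i → no match
ii → match
iii → match

ii, iii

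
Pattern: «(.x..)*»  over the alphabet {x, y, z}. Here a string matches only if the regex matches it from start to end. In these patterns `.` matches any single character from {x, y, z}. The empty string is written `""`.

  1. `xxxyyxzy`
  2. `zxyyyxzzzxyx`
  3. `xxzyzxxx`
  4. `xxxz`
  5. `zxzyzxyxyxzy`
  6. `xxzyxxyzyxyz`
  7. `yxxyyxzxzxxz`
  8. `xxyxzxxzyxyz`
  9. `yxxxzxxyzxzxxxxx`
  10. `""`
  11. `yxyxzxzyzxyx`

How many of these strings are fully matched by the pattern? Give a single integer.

1. `xxxyyxzy` → match
2. `zxyyyxzzzxyx` → match
3. `xxzyzxxx` → match
4. `xxxz` → match
5. `zxzyzxyxyxzy` → match
6. `xxzyxxyzyxyz` → match
7. `yxxyyxzxzxxz` → match
8. `xxyxzxxzyxyz` → match
9 → match
10. `""` → match
11. `yxyxzxzyzxyx` → match
Total matched: 11

11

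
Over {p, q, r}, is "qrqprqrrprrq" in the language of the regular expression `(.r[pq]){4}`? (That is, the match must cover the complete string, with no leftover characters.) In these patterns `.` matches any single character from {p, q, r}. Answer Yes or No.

Yes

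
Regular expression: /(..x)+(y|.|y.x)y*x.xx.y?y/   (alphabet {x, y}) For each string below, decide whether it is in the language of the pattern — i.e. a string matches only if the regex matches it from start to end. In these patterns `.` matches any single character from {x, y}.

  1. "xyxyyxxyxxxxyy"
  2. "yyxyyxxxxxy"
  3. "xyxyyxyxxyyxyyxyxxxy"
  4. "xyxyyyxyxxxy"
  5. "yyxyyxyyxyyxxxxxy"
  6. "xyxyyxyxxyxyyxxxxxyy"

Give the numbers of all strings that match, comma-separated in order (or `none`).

1 → match
2. "yyxyyxxxxxy" → match
3 → match
4. "xyxyyyxyxxxy" → match
5 → match
6 → no match

1, 2, 3, 4, 5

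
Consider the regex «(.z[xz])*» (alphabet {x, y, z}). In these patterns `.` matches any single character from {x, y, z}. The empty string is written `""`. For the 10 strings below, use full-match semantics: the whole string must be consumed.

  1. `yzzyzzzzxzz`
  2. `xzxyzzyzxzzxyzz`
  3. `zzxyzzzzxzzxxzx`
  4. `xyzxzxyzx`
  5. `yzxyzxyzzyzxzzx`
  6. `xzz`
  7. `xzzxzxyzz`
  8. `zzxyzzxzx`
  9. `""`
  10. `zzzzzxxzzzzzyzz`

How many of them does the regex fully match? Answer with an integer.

1 → no match
2 → match
3 → match
4 → no match
5 → match
6 → match
7 → match
8 → match
9 → match
10 → match
Total matched: 8

8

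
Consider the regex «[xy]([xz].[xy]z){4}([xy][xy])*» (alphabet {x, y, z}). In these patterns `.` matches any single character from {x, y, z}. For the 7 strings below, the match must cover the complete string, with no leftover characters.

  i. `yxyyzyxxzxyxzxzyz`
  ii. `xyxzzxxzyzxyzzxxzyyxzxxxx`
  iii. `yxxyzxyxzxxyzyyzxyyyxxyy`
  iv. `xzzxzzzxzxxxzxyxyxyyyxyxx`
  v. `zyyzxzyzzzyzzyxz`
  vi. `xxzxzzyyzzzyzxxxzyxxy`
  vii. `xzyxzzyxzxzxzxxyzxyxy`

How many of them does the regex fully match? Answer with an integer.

i → no match
ii → no match
iii → no match
iv → no match
v → no match
vi → match
vii → match
Total matched: 2

2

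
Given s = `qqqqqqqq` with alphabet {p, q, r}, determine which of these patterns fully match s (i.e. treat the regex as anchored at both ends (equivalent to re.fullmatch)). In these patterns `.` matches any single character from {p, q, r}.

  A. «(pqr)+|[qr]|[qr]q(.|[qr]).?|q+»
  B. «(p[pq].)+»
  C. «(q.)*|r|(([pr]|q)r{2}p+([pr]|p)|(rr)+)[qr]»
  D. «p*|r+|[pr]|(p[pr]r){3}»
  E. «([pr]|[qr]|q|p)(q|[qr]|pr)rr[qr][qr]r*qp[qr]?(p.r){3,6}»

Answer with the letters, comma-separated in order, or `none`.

A, C

A → match
B → no match — must start with `p`
C → match
D → no match
E → no match — must end with `r`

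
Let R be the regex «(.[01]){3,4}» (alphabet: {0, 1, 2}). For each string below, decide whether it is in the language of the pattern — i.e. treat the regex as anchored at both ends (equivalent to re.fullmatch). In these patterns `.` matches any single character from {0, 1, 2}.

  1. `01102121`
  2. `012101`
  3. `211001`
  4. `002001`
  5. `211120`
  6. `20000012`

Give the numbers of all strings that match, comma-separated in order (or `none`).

1, 2, 3, 4, 5

1. `01102121` → match
2. `012101` → match
3. `211001` → match
4. `002001` → match
5. `211120` → match
6. `20000012` → no match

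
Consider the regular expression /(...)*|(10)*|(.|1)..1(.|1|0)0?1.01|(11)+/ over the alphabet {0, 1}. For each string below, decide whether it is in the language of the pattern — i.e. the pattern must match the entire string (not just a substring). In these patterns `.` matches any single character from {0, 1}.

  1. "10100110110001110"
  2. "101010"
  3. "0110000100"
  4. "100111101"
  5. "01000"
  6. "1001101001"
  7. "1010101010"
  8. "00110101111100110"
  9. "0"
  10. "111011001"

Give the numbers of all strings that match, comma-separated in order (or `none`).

2, 4, 6, 7, 10

1 → no match
2 → match
3 → no match
4 → match
5 → no match
6 → match
7 → match
8 → no match
9 → no match
10 → match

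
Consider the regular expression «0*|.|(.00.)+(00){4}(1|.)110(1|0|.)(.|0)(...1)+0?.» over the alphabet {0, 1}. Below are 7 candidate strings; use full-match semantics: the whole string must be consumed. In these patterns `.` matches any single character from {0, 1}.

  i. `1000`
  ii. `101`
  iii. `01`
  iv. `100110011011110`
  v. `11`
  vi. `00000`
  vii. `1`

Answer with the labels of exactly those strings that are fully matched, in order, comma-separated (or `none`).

vi, vii

i. `1000` → no match
ii. `101` → no match
iii. `01` → no match
iv → no match
v. `11` → no match
vi. `00000` → match
vii. `1` → match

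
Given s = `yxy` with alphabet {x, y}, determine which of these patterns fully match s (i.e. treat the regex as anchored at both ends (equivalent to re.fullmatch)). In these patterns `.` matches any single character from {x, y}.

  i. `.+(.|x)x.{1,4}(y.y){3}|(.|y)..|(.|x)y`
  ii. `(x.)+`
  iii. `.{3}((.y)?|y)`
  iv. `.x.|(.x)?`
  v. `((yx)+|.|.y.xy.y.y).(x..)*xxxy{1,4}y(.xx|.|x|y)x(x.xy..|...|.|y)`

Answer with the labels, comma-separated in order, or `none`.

i, iii, iv

i → match
ii → no match — must start with `x`
iii → match
iv → match
v → no match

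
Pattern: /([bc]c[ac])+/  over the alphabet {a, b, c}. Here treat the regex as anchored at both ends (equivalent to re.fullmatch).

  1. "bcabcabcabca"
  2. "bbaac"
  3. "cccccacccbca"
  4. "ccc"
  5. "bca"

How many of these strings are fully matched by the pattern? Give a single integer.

1 → match
2 → no match
3 → match
4 → match
5 → match
Total matched: 4

4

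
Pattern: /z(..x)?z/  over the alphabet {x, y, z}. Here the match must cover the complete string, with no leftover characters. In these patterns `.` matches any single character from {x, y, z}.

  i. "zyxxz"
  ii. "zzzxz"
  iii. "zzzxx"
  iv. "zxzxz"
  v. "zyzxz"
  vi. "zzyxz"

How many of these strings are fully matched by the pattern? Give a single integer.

i → match
ii → match
iii → no match — must end with "z"
iv → match
v → match
vi → match
Total matched: 5

5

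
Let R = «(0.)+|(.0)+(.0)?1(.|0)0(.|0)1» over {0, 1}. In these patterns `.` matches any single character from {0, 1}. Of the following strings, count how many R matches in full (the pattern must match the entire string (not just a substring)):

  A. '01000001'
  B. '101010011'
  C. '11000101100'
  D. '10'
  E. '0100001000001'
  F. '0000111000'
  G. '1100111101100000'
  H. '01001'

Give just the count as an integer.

A → match
B → match
C → no match
D → no match
E → no match
F → no match
G → no match
H → no match
Total matched: 2

2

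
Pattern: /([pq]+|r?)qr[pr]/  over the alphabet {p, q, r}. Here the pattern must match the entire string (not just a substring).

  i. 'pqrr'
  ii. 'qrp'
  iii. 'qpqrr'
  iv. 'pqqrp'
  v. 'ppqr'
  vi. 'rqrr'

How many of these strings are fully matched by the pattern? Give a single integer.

i → match
ii → match
iii → match
iv → match
v → no match
vi → match
Total matched: 5

5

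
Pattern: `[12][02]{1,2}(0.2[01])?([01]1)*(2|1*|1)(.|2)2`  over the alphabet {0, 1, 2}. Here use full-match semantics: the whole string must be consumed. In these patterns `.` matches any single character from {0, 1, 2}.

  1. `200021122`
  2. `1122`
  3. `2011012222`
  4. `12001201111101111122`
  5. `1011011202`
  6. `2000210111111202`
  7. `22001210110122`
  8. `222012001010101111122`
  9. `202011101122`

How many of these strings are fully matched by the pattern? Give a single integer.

3

1. `200021122` → match
2. `1122` → no match
3. `2011012222` → no match
4 → no match
5. `1011011202` → no match
6 → no match
7 → no match
8 → match
9. `202011101122` → match
Total matched: 3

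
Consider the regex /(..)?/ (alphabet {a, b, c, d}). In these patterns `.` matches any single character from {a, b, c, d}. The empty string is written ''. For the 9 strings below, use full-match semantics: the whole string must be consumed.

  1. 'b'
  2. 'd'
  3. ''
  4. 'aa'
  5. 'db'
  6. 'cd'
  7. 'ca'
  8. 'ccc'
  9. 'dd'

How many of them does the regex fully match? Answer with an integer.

1 → no match
2 → no match
3 → match
4 → match
5 → match
6 → match
7 → match
8 → no match
9 → match
Total matched: 6

6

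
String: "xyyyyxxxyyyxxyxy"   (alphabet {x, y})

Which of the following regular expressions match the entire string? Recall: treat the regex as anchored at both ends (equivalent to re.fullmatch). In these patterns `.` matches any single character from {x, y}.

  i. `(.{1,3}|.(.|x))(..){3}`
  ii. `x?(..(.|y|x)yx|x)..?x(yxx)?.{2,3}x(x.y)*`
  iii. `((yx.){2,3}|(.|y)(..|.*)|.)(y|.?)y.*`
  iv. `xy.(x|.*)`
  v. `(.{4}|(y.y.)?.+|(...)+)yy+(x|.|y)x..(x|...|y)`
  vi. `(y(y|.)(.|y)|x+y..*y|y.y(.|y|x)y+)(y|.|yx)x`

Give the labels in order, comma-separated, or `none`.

iii, iv, v

i → no match
ii → no match
iii → match
iv → match
v → match
vi → no match — must end with "x"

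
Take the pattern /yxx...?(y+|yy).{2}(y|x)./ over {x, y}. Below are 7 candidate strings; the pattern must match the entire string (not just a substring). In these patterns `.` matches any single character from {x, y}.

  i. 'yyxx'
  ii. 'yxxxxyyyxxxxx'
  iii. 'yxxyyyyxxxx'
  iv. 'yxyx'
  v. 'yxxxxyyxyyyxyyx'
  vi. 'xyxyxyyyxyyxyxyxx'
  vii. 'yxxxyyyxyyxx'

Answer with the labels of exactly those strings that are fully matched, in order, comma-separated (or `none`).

iii

i. 'yyxx' → no match — must start with 'yxx'
ii → no match
iii. 'yxxyyyyxxxx' → match
iv. 'yxyx' → no match — must start with 'yxx'
v → no match
vi → no match — must start with 'yxx'
vii. 'yxxxyyyxyyxx' → no match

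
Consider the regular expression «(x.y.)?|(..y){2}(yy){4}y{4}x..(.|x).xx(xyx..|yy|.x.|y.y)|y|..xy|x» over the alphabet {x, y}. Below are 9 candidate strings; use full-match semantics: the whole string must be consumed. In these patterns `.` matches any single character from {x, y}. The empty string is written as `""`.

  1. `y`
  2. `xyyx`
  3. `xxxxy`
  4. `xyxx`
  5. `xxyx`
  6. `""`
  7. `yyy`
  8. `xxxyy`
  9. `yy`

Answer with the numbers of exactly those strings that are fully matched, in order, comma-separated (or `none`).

1, 2, 5, 6

1 → match
2 → match
3 → no match
4 → no match
5 → match
6 → match
7 → no match
8 → no match
9 → no match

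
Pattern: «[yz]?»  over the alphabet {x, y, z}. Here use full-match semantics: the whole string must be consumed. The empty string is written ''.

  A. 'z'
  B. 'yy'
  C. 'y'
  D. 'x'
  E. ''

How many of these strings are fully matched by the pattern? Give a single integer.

3

A → match
B → no match
C → match
D → no match
E → match
Total matched: 3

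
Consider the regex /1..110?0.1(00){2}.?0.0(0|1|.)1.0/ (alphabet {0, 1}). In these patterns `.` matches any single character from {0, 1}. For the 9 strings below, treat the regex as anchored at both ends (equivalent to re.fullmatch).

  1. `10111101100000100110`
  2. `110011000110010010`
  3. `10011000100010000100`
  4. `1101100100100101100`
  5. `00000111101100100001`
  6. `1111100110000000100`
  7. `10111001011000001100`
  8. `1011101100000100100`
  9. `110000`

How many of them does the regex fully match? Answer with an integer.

1 → no match
2 → no match
3 → no match
4 → no match
5 → no match — must start with `1`
6 → no match
7 → no match
8 → match
9. `110000` → no match
Total matched: 1

1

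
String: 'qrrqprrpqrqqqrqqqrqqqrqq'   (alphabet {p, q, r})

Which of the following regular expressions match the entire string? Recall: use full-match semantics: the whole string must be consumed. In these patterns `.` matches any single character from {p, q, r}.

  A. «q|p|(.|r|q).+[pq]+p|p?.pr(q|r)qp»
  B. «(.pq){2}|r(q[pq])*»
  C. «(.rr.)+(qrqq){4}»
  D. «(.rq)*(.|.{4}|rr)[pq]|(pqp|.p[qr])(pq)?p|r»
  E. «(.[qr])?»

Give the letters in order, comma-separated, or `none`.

A → no match
B → no match
C → match
D → no match
E → no match

C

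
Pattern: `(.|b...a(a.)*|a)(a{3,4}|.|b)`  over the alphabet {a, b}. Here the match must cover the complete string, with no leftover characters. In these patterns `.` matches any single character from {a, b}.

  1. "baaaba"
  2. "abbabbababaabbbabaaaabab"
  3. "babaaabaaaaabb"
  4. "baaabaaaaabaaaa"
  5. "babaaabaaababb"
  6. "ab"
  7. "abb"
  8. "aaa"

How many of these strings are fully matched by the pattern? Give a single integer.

1 → no match
2 → no match
3 → match
4 → no match
5 → match
6 → match
7 → no match
8 → no match
Total matched: 3

3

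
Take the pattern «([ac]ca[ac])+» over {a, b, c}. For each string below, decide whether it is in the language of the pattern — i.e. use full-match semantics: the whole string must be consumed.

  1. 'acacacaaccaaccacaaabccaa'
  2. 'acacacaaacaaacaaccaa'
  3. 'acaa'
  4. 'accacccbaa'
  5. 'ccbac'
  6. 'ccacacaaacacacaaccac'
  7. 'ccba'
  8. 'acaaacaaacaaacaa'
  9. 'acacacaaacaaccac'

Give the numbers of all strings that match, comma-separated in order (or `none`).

1 → no match
2 → match
3. 'acaa' → match
4. 'accacccbaa' → no match
5. 'ccbac' → no match
6 → match
7. 'ccba' → no match
8 → match
9 → match

2, 3, 6, 8, 9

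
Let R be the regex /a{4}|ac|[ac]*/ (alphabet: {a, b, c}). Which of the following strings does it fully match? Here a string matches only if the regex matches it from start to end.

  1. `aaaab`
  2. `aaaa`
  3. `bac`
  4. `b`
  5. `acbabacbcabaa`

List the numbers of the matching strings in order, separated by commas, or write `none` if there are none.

1 → no match
2 → match
3 → no match
4 → no match
5 → no match

2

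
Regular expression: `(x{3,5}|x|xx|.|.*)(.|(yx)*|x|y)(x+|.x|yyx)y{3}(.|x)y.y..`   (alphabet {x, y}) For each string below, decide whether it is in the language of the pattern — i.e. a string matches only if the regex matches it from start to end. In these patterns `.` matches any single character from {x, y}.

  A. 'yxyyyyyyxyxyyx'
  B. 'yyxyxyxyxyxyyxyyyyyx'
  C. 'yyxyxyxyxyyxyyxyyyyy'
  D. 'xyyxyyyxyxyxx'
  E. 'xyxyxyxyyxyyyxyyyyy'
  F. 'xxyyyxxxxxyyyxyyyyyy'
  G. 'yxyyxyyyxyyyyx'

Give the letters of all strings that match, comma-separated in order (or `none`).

A → no match
B → no match
C → no match
D → match
E → match
F → no match
G → match

D, E, G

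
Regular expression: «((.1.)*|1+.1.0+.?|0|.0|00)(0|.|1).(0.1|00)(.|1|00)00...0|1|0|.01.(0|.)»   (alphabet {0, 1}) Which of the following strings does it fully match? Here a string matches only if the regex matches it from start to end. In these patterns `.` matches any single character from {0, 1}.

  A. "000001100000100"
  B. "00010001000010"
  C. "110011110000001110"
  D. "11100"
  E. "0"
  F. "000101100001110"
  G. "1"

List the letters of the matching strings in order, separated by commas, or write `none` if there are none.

A, C, E, F, G

A → match
B → no match
C → match
D → no match
E → match
F → match
G → match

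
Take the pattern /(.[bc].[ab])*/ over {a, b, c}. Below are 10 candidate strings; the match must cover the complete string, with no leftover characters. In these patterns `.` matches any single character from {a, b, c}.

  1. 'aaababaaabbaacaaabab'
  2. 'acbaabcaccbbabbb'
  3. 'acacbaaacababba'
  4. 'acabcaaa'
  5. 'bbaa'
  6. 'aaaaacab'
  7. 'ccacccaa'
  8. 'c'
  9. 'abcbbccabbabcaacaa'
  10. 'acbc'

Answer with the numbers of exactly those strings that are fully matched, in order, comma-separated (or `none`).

2, 5

1 → no match
2 → match
3 → no match
4 → no match
5 → match
6 → no match
7 → no match
8 → no match
9 → no match
10 → no match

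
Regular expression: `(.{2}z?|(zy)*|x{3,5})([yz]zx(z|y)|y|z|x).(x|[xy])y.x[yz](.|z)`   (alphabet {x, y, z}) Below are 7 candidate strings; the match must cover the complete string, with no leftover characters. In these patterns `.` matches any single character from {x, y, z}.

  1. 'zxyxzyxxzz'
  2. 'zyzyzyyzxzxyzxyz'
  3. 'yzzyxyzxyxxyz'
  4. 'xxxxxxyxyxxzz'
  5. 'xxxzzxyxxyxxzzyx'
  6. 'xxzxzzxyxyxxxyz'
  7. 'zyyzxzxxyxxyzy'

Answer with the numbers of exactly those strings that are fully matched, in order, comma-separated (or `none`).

1 → no match
2 → no match
3 → no match
4 → match
5 → no match
6 → no match
7 → no match

4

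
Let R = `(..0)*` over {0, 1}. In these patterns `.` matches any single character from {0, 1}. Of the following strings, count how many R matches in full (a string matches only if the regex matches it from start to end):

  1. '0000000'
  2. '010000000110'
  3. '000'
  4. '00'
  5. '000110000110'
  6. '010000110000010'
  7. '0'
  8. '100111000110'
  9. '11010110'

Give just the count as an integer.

4

1 → no match
2 → match
3 → match
4 → no match
5 → match
6 → match
7 → no match
8 → no match
9 → no match
Total matched: 4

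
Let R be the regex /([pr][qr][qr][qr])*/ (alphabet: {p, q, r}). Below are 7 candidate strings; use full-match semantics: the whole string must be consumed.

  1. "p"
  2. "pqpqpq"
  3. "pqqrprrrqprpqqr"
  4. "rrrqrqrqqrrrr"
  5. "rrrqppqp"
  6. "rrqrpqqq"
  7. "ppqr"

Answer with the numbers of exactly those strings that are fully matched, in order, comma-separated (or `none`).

6

1. "p" → no match
2. "pqpqpq" → no match
3 → no match
4 → no match
5. "rrrqppqp" → no match
6. "rrqrpqqq" → match
7. "ppqr" → no match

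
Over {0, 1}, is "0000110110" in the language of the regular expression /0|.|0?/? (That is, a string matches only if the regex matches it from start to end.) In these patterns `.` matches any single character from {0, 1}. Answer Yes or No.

No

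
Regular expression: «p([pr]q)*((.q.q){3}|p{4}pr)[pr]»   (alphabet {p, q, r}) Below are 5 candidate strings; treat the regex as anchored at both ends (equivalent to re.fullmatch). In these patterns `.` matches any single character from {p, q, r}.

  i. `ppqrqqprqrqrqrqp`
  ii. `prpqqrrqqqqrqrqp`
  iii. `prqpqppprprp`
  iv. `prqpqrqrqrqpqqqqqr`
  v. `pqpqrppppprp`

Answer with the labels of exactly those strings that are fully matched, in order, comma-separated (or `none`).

i → no match
ii → no match
iii → no match
iv → match
v → no match

iv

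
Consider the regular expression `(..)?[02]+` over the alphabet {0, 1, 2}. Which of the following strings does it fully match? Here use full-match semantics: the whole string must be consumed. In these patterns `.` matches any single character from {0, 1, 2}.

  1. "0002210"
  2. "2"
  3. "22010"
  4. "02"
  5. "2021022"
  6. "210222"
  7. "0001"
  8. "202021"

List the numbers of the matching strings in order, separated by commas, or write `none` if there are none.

2, 4, 6

1. "0002210" → no match
2. "2" → match
3. "22010" → no match
4. "02" → match
5. "2021022" → no match
6. "210222" → match
7. "0001" → no match
8. "202021" → no match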